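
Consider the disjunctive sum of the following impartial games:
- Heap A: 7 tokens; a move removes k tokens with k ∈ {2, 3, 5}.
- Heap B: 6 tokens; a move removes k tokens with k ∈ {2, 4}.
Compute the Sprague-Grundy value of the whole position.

0

Grundy values for heap A (subtraction set {2, 3, 5}):
k:     0  1  2  3  4  5  6  7
g(k):  0  0  1  1  2  2  3  0
So g(7) = 0.
Grundy values for heap B (subtraction set {2, 4}):
k:     0  1  2  3  4  5  6
g(k):  0  0  1  1  2  2  0
So g(6) = 0.
By the Sprague-Grundy theorem, the Grundy value of a sum of independent games is the XOR of the component values.
Combined value = 0 ⊕ 0 = 0.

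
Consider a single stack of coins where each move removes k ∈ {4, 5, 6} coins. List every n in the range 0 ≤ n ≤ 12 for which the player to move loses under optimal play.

Grundy values for subtraction set {4, 5, 6}:
k:     0  1  2  3  4  5  6  7  8  9 10 11 12
g(k):  0  0  0  0  1  1  1  1  2  2  0  0  0
The P-positions (g = 0) in 0..12 are 0, 1, 2, 3, 10, 11, 12.

0, 1, 2, 3, 10, 11, 12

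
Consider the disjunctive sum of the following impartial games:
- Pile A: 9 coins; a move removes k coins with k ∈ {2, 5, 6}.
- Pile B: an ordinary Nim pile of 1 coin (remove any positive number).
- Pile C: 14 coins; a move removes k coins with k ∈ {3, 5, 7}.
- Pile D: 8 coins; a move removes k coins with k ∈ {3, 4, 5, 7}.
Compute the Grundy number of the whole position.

0

For pile A, compute g(0), g(1), … with moves {2, 5, 6}:
k:     0  1  2  3  4  5  6  7  8  9
g(k):  0  0  1  1  0  2  1  3  0  2
So g(9) = 2.
Pile B is a plain Nim pile of size 1, so its Grundy value is 1.
Grundy values for pile C (subtraction set {3, 5, 7}):
g(0) = mex{} = 0
g(1) = mex{} = 0
g(2) = mex{} = 0
g(3) = mex{0} = 1
g(4) = mex{0} = 1
g(5) = mex{0} = 1
g(6) = mex{0,1} = 2
g(7) = mex{0,1} = 2
g(8) = mex{0,1} = 2
g(9) = mex{0,1,2} = 3
g(10) = mex{1,2} = 0
g(11) = mex{1,2} = 0
g(12) = mex{1,2,3} = 0
g(13) = mex{0,2} = 1
g(14) = mex{0,2,3} = 1
So g(14) = 1.
Grundy values for pile D (subtraction set {3, 4, 5, 7}):
g(0) = mex{} = 0
g(1) = mex{} = 0
g(2) = mex{} = 0
g(3) = mex{0} = 1
g(4) = mex{0} = 1
g(5) = mex{0} = 1
g(6) = mex{0,1} = 2
g(7) = mex{0,1} = 2
g(8) = mex{0,1} = 2
So g(8) = 2.
The value of a disjunctive sum is the nim-sum of the parts.
Combined value = 2 XOR 1 XOR 1 XOR 2 = 0.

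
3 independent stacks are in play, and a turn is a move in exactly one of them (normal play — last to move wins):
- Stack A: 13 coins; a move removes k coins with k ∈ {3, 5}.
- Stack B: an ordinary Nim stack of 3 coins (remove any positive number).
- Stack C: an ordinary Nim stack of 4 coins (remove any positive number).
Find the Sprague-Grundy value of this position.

Build the Grundy sequence for stack A with g(k) = mex{g(k−s) : s ∈ {3, 5}, s ≤ k}:
g(0) = mex{} = 0
g(1) = mex{} = 0
g(2) = mex{} = 0
g(3) = mex{0} = 1
g(4) = mex{0} = 1
g(5) = mex{0} = 1
g(6) = mex{0,1} = 2
g(7) = mex{0,1} = 2
g(8) = mex{1} = 0
g(9) = mex{1,2} = 0
g(10) = mex{1,2} = 0
g(11) = mex{0,2} = 1
g(12) = mex{0,2} = 1
g(13) = mex{0} = 1
So g(13) = 1.
Stack B is a plain Nim stack of size 3, so its Grundy value is 3.
Stack C is a plain Nim stack of size 4, so its Grundy value is 4.
By the Sprague-Grundy theorem, the Grundy value of a sum of independent games is the XOR of the component values.
Combined value = 1 XOR 3 XOR 4 = 6.

6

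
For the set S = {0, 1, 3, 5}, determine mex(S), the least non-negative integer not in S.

2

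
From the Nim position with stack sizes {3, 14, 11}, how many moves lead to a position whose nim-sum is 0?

1

Compute the nim-sum pairwise:
3 ⊕ 14 = 13
13 ⊕ 11 = 6
The overall nim-sum is X = 6. A stack of size p has a winning move iff p XOR X < p (reduce it to p XOR X).
  3: 3 XOR 6 = 5 ≥ 3 — no move.
  14: 14 XOR 6 = 8 < 14 — winning move (to 8).
  11: 11 XOR 6 = 13 ≥ 11 — no move.
That gives 1 winning move.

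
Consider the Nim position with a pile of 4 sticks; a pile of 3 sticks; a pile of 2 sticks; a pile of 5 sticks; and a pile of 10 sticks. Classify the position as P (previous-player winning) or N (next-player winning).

Nim-sum: 4 ^ 3 ^ 2 ^ 5 ^ 10 = 10.
The nim-sum is 10 ≠ 0, so this is an N-position: the player to move can win.

N-position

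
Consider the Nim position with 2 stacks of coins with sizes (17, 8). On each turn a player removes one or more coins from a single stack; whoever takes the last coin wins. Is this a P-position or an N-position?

Compute the nim-sum pairwise:
17 XOR 8 = 25
The nim-sum is 25 ≠ 0, so this is an N-position: the player to move can win.

N-position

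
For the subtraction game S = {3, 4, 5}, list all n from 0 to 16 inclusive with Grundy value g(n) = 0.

Compute g(0), g(1), … for moves {3, 4, 5}:
k:     0  1  2  3  4  5  6  7  8  9 10 11 12 13 14 15 16
g(k):  0  0  0  1  1  1  2  2  0  0  0  1  1  1  2  2  0
The P-positions (g = 0) in 0..16 are 0, 1, 2, 8, 9, 10, 16.

0, 1, 2, 8, 9, 10, 16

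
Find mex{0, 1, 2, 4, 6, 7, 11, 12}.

3

The values 0, 1, 2 are all present; 3 is the first non-negative integer missing from the set.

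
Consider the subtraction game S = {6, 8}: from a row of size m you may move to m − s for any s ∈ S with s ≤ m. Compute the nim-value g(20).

1

Grundy values for subtraction set {6, 8}:
k:     0  1  2  3  4  5  6  7  8  9 10 11 12 13 14 15 16 17 18 19 20
g(k):  0  0  0  0  0  0  1  1  1  1  1  1  2  2  0  0  0  0  0  0  1
So g(20) = 1.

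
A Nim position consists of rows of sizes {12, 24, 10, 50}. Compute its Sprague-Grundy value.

44

Compute the nim-sum pairwise:
12 ⊕ 24 = 20
20 ⊕ 10 = 30
30 ⊕ 50 = 44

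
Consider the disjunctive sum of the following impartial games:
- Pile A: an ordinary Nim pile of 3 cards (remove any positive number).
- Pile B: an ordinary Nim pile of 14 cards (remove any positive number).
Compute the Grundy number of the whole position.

Pile A is a plain Nim pile of size 3, so its Grundy value is 3.
Pile B is a plain Nim pile of size 14, so its Grundy value is 14.
The value of a disjunctive sum is the nim-sum of the parts.
Combined value = 3 ⊕ 14 = 13.

13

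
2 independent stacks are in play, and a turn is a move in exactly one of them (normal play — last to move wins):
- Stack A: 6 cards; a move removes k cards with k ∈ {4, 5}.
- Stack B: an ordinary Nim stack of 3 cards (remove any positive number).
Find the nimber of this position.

2

For stack A, compute g(0), g(1), … with moves {4, 5}:
g(0) = mex{} = 0
g(1) = mex{} = 0
g(2) = mex{} = 0
g(3) = mex{} = 0
g(4) = mex{0} = 1
g(5) = mex{0} = 1
g(6) = mex{0} = 1
So g(6) = 1.
Stack B is a plain Nim stack of size 3, so its Grundy value is 3.
By the Sprague-Grundy theorem, the Grundy value of a sum of independent games is the XOR of the component values.
Combined value = 1 ⊕ 3 = 2.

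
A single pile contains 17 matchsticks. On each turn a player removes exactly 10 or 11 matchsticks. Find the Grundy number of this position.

1

Build the Grundy sequence with g(k) = mex{g(k−s) : s ∈ {10, 11}, s ≤ k}:
k:     0  1  2  3  4  5  6  7  8  9 10 11 12 13 14 15 16 17
g(k):  0  0  0  0  0  0  0  0  0  0  1  1  1  1  1  1  1  1
So g(17) = 1.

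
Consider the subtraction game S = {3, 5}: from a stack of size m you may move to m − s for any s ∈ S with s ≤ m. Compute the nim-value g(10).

0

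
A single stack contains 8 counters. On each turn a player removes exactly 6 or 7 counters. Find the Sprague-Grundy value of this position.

1

Compute g(0), g(1), … for moves {6, 7}:
k:     0  1  2  3  4  5  6  7  8
g(k):  0  0  0  0  0  0  1  1  1
So g(8) = 1.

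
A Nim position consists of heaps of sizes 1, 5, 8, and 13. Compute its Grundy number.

1

Nim-sum: 1 ⊕ 5 ⊕ 8 ⊕ 13 = 1.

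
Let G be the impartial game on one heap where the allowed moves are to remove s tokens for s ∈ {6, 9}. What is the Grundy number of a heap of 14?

2

Compute g(0), g(1), … for moves {6, 9}:
g(0) = mex{} = 0
g(1) = mex{} = 0
g(2) = mex{} = 0
g(3) = mex{} = 0
g(4) = mex{} = 0
g(5) = mex{} = 0
g(6) = mex{0} = 1
g(7) = mex{0} = 1
g(8) = mex{0} = 1
g(9) = mex{0} = 1
g(10) = mex{0} = 1
g(11) = mex{0} = 1
g(12) = mex{0,1} = 2
g(13) = mex{0,1} = 2
g(14) = mex{0,1} = 2
So g(14) = 2.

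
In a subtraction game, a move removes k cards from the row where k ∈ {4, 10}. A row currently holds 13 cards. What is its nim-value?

1

Compute g(0), g(1), … for moves {4, 10}:
g(0) = mex{} = 0
g(1) = mex{} = 0
g(2) = mex{} = 0
g(3) = mex{} = 0
g(4) = mex{0} = 1
g(5) = mex{0} = 1
g(6) = mex{0} = 1
g(7) = mex{0} = 1
g(8) = mex{1} = 0
g(9) = mex{1} = 0
g(10) = mex{0,1} = 2
g(11) = mex{0,1} = 2
g(12) = mex{0} = 1
g(13) = mex{0} = 1
So g(13) = 1.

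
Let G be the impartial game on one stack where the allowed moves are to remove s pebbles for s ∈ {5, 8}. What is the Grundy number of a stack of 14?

0

Build the Grundy sequence with g(k) = mex{g(k−s) : s ∈ {5, 8}, s ≤ k}:
k:     0  1  2  3  4  5  6  7  8  9 10 11 12 13 14
g(k):  0  0  0  0  0  1  1  1  1  1  2  2  2  0  0
So g(14) = 0.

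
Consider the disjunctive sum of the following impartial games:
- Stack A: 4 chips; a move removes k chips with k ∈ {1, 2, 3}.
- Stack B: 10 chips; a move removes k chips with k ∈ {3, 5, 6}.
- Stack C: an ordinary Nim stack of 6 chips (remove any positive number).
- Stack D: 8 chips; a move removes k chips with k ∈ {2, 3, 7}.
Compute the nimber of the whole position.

Grundy values for stack A (subtraction set {1, 2, 3}):
g(0) = mex{} = 0
g(1) = mex{0} = 1
g(2) = mex{0,1} = 2
g(3) = mex{0,1,2} = 3
g(4) = mex{1,2,3} = 0
So g(4) = 0.
For stack B, compute g(0), g(1), … with moves {3, 5, 6}:
g(0) = mex{} = 0
g(1) = mex{} = 0
g(2) = mex{} = 0
g(3) = mex{0} = 1
g(4) = mex{0} = 1
g(5) = mex{0} = 1
g(6) = mex{0,1} = 2
g(7) = mex{0,1} = 2
g(8) = mex{0,1} = 2
g(9) = mex{1,2} = 0
g(10) = mex{1,2} = 0
So g(10) = 0.
Stack C is a plain Nim stack of size 6, so its Grundy value is 6.
Grundy values for stack D (subtraction set {2, 3, 7}):
g(0) = mex{} = 0
g(1) = mex{} = 0
g(2) = mex{0} = 1
g(3) = mex{0} = 1
g(4) = mex{0,1} = 2
g(5) = mex{1} = 0
g(6) = mex{1,2} = 0
g(7) = mex{0,2} = 1
g(8) = mex{0} = 1
So g(8) = 1.
The value of a disjunctive sum is the nim-sum of the parts.
Combined value = 0 ⊕ 0 ⊕ 6 ⊕ 1 = 7.

7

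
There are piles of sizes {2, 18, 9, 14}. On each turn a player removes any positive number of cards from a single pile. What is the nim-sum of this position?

Compute the nim-sum pairwise:
2 ⊕ 18 = 16
16 ⊕ 9 = 25
25 ⊕ 14 = 23

23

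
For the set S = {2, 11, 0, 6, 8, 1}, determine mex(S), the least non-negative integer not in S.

3

The values 0, 1, 2 are all present; 3 is the first non-negative integer missing from the set.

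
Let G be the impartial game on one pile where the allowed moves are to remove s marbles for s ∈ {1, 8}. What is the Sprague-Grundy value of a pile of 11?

0

Grundy values for subtraction set {1, 8}:
g(0) = mex{} = 0
g(1) = mex{0} = 1
g(2) = mex{1} = 0
g(3) = mex{0} = 1
g(4) = mex{1} = 0
g(5) = mex{0} = 1
g(6) = mex{1} = 0
g(7) = mex{0} = 1
g(8) = mex{0,1} = 2
g(9) = mex{1,2} = 0
g(10) = mex{0} = 1
g(11) = mex{1} = 0
So g(11) = 0.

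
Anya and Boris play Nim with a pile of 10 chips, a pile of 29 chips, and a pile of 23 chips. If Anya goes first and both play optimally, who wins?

Boris wins

Write each in binary and XOR column by column:
  01010  (10)
  11101  (29)
  10111  (23)
  -----
  00000  (0)
The nim-sum is 0, so this is a P-position: the player to move is in a losing position under optimal play; Anya is about to move from it and so loses — Boris wins.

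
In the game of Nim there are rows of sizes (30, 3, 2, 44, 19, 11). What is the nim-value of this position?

43

Compute the nim-sum pairwise:
30 ⊕ 3 = 29
29 ⊕ 2 = 31
31 ⊕ 44 = 51
51 ⊕ 19 = 32
32 ⊕ 11 = 43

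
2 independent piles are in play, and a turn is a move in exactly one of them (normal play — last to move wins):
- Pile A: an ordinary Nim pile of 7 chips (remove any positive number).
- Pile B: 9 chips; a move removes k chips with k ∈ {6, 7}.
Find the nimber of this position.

6

Pile A is a plain Nim pile of size 7, so its Grundy value is 7.
For pile B, compute g(0), g(1), … with moves {6, 7}:
g(0) = mex{} = 0
g(1) = mex{} = 0
g(2) = mex{} = 0
g(3) = mex{} = 0
g(4) = mex{} = 0
g(5) = mex{} = 0
g(6) = mex{0} = 1
g(7) = mex{0} = 1
g(8) = mex{0} = 1
g(9) = mex{0} = 1
So g(9) = 1.
By the Sprague-Grundy theorem, the Grundy value of a sum of independent games is the XOR of the component values.
Combined value = 7 XOR 1 = 6.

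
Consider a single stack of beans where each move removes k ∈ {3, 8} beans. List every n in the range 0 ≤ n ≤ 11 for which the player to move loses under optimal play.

0, 1, 2, 6, 7, 11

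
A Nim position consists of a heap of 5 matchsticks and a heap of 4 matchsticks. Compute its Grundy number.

Nim-sum: 5 ^ 4 = 1.

1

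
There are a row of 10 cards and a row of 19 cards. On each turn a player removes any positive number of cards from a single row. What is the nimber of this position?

25

Nim-sum: 10 ⊕ 19 = 25.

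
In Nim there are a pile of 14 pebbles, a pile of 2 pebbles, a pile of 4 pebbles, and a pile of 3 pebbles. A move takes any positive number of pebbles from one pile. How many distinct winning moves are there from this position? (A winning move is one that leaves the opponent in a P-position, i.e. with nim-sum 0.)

1

Nim-sum: 14 ⊕ 2 ⊕ 4 ⊕ 3 = 11.
The overall nim-sum is X = 11. A pile of size p has a winning move iff p XOR X < p (reduce it to p XOR X).
  14: 14 XOR 11 = 5 < 14 — winning move (to 5).
  2: 2 XOR 11 = 9 ≥ 2 — no move.
  4: 4 XOR 11 = 15 ≥ 4 — no move.
  3: 3 XOR 11 = 8 ≥ 3 — no move.
That gives 1 winning move.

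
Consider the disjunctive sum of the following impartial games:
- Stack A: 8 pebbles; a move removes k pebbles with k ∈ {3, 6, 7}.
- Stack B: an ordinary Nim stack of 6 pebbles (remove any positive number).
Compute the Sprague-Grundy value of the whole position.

4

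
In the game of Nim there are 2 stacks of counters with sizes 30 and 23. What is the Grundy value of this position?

9

Nim-sum: 30 XOR 23 = 9.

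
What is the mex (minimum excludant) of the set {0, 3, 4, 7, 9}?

1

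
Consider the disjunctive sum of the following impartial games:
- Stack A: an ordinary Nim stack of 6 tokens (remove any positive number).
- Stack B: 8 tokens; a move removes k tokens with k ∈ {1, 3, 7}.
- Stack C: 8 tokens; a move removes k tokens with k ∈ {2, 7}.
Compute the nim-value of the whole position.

4

Stack A is a plain Nim stack of size 6, so its Grundy value is 6.
Grundy values for stack B (subtraction set {1, 3, 7}):
g(0) = mex{} = 0
g(1) = mex{0} = 1
g(2) = mex{1} = 0
g(3) = mex{0} = 1
g(4) = mex{1} = 0
g(5) = mex{0} = 1
g(6) = mex{1} = 0
g(7) = mex{0} = 1
g(8) = mex{1} = 0
So g(8) = 0.
For stack C, compute g(0), g(1), … with moves {2, 7}:
k:     0  1  2  3  4  5  6  7  8
g(k):  0  0  1  1  0  0  1  1  2
So g(8) = 2.
By the Sprague-Grundy theorem, the Grundy value of a sum of independent games is the XOR of the component values.
Combined value = 6 ⊕ 0 ⊕ 2 = 4.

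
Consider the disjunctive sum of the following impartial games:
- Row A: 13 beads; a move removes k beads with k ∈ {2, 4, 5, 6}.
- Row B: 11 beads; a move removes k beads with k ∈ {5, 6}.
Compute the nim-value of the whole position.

2

Build the Grundy sequence for row A with g(k) = mex{g(k−s) : s ∈ {2, 4, 5, 6}, s ≤ k}:
g(0) = mex{} = 0
g(1) = mex{} = 0
g(2) = mex{0} = 1
g(3) = mex{0} = 1
g(4) = mex{0,1} = 2
g(5) = mex{0,1} = 2
g(6) = mex{0,1,2} = 3
g(7) = mex{0,1,2} = 3
g(8) = mex{1,2,3} = 0
g(9) = mex{1,2,3} = 0
g(10) = mex{0,2,3} = 1
g(11) = mex{0,2,3} = 1
g(12) = mex{0,1,3} = 2
g(13) = mex{0,1,3} = 2
So g(13) = 2.
For row B, compute g(0), g(1), … with moves {5, 6}:
k:     0  1  2  3  4  5  6  7  8  9 10 11
g(k):  0  0  0  0  0  1  1  1  1  1  2  0
So g(11) = 0.
By the Sprague-Grundy theorem, the Grundy value of a sum of independent games is the XOR of the component values.
Combined value = 2 XOR 0 = 2.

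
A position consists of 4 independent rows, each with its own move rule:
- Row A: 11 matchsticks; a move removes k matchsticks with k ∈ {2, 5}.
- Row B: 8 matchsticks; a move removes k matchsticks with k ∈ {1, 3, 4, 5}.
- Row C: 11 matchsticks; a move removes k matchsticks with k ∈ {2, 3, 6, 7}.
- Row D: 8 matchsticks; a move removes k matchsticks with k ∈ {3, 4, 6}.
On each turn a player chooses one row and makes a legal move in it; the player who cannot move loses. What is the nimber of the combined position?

3

For row A, compute g(0), g(1), … with moves {2, 5}:
k:     0  1  2  3  4  5  6  7  8  9 10 11
g(k):  0  0  1  1  0  2  1  0  0  1  1  0
So g(11) = 0.
Grundy values for row B (subtraction set {1, 3, 4, 5}):
g(0) = mex{} = 0
g(1) = mex{0} = 1
g(2) = mex{1} = 0
g(3) = mex{0} = 1
g(4) = mex{0,1} = 2
g(5) = mex{0,1,2} = 3
g(6) = mex{0,1,3} = 2
g(7) = mex{0,1,2} = 3
g(8) = mex{1,2,3} = 0
So g(8) = 0.
Grundy values for row C (subtraction set {2, 3, 6, 7}):
g(0) = mex{} = 0
g(1) = mex{} = 0
g(2) = mex{0} = 1
g(3) = mex{0} = 1
g(4) = mex{0,1} = 2
g(5) = mex{1} = 0
g(6) = mex{0,1,2} = 3
g(7) = mex{0,2} = 1
g(8) = mex{0,1,3} = 2
g(9) = mex{1,3} = 0
g(10) = mex{1,2} = 0
g(11) = mex{0,2} = 1
So g(11) = 1.
Build the Grundy sequence for row D with g(k) = mex{g(k−s) : s ∈ {3, 4, 6}, s ≤ k}:
k:     0  1  2  3  4  5  6  7  8
g(k):  0  0  0  1  1  1  2  2  2
So g(8) = 2.
The value of a disjunctive sum is the nim-sum of the parts.
Combined value = 0 XOR 0 XOR 1 XOR 2 = 3.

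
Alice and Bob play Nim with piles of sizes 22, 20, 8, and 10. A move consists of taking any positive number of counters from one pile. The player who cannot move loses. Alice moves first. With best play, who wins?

Bob wins

In binary:
  10110  (22)
  10100  (20)
  01000  (8)
  01010  (10)
  -----
  00000  (0)
The nim-sum is 0, so this is a P-position: the player to move is in a losing position under optimal play; Alice is about to move from it and so loses — Bob wins.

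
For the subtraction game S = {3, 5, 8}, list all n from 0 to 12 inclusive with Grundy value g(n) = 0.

0, 1, 2, 11, 12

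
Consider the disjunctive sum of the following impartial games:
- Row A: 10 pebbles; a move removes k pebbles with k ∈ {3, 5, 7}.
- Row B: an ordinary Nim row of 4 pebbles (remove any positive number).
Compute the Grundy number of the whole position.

4

Grundy values for row A (subtraction set {3, 5, 7}):
g(0) = mex{} = 0
g(1) = mex{} = 0
g(2) = mex{} = 0
g(3) = mex{0} = 1
g(4) = mex{0} = 1
g(5) = mex{0} = 1
g(6) = mex{0,1} = 2
g(7) = mex{0,1} = 2
g(8) = mex{0,1} = 2
g(9) = mex{0,1,2} = 3
g(10) = mex{1,2} = 0
So g(10) = 0.
Row B is a plain Nim row of size 4, so its Grundy value is 4.
By the Sprague-Grundy theorem, the Grundy value of a sum of independent games is the XOR of the component values.
Combined value = 0 XOR 4 = 4.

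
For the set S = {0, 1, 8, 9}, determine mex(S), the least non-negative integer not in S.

2

The values 0, 1 are all present; 2 is the first non-negative integer missing from the set.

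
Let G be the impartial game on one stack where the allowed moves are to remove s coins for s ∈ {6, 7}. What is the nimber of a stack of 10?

1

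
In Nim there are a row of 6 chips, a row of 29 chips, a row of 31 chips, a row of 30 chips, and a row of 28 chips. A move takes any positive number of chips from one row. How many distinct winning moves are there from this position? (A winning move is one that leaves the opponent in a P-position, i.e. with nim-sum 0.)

Nim-sum: 6 ⊕ 29 ⊕ 31 ⊕ 30 ⊕ 28 = 6.
The overall nim-sum is X = 6. A row of size p has a winning move iff p XOR X < p (reduce it to p XOR X).
  6: 6 XOR 6 = 0 < 6 — winning move (to 0).
  29: 29 XOR 6 = 27 < 29 — winning move (to 27).
  31: 31 XOR 6 = 25 < 31 — winning move (to 25).
  30: 30 XOR 6 = 24 < 30 — winning move (to 24).
  28: 28 XOR 6 = 26 < 28 — winning move (to 26).
That gives 5 winning moves.

5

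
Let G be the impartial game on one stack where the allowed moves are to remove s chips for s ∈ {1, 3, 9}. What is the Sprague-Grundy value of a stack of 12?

Compute g(0), g(1), … for moves {1, 3, 9}:
g(0) = mex{} = 0
g(1) = mex{0} = 1
g(2) = mex{1} = 0
g(3) = mex{0} = 1
g(4) = mex{1} = 0
g(5) = mex{0} = 1
g(6) = mex{1} = 0
g(7) = mex{0} = 1
g(8) = mex{1} = 0
g(9) = mex{0} = 1
g(10) = mex{1} = 0
g(11) = mex{0} = 1
g(12) = mex{1} = 0
So g(12) = 0.

0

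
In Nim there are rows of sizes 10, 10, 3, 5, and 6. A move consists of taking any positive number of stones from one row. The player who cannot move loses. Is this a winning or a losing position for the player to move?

Nim-sum: 10 ⊕ 10 ⊕ 3 ⊕ 5 ⊕ 6 = 0.
The nim-sum is 0, so this is a P-position: the player to move is in a losing position under optimal play.

Losing position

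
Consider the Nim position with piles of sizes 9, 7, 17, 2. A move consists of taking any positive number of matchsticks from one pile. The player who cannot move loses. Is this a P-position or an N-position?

N-position

Write each in binary and XOR column by column:
  01001  (9)
  00111  (7)
  10001  (17)
  00010  (2)
  -----
  11101  (29)
The nim-sum is 29 ≠ 0, so this is an N-position: the player to move can win.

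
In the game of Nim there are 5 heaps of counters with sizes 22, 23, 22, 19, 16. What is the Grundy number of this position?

20

Compute the nim-sum pairwise:
22 ^ 23 = 1
1 ^ 22 = 23
23 ^ 19 = 4
4 ^ 16 = 20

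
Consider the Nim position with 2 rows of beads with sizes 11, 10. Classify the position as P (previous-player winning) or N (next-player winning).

N-position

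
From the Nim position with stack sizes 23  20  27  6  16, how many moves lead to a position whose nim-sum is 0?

Nim-sum: 23 ^ 20 ^ 27 ^ 6 ^ 16 = 14.
The overall nim-sum is X = 14. A stack of size p has a winning move iff p XOR X < p (reduce it to p XOR X).
  23: 23 XOR 14 = 25 ≥ 23 — no move.
  20: 20 XOR 14 = 26 ≥ 20 — no move.
  27: 27 XOR 14 = 21 < 27 — winning move (to 21).
  6: 6 XOR 14 = 8 ≥ 6 — no move.
  16: 16 XOR 14 = 30 ≥ 16 — no move.
That gives 1 winning move.

1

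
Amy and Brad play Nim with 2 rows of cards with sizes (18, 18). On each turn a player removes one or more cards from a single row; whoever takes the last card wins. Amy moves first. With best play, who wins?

Brad wins

Write each in binary and XOR column by column:
  10010  (18)
  10010  (18)
  -----
  00000  (0)
The nim-sum is 0, so this is a P-position: the player to move is in a losing position under optimal play; Amy is about to move from it and so loses — Brad wins.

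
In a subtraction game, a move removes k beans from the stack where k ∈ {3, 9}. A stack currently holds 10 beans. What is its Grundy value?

1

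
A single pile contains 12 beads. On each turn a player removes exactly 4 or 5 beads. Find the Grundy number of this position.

Compute g(0), g(1), … for moves {4, 5}:
k:     0  1  2  3  4  5  6  7  8  9 10 11 12
g(k):  0  0  0  0  1  1  1  1  2  0  0  0  0
So g(12) = 0.

0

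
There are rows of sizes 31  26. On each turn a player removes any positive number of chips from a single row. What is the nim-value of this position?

Compute the nim-sum pairwise:
31 ⊕ 26 = 5

5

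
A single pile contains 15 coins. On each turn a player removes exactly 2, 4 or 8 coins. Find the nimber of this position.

Build the Grundy sequence with g(k) = mex{g(k−s) : s ∈ {2, 4, 8}, s ≤ k}:
k:     0  1  2  3  4  5  6  7  8  9 10 11 12 13 14 15
g(k):  0  0  1  1  2  2  0  0  1  1  2  2  0  0  1  1
So g(15) = 1.

1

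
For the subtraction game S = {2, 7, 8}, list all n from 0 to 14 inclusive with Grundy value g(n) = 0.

0, 1, 4, 5, 10, 14

Grundy values for subtraction set {2, 7, 8}:
k:     0  1  2  3  4  5  6  7  8  9 10 11 12 13 14
g(k):  0  0  1  1  0  0  1  1  2  2  0  3  1  2  0
The P-positions (g = 0) in 0..14 are 0, 1, 4, 5, 10, 14.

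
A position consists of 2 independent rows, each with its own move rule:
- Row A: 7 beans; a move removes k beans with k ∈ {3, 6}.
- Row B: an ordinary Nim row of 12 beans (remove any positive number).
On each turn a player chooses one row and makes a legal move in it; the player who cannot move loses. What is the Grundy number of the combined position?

14

Build the Grundy sequence for row A with g(k) = mex{g(k−s) : s ∈ {3, 6}, s ≤ k}:
k:     0  1  2  3  4  5  6  7
g(k):  0  0  0  1  1  1  2  2
So g(7) = 2.
Row B is a plain Nim row of size 12, so its Grundy value is 12.
By the Sprague-Grundy theorem, the Grundy value of a sum of independent games is the XOR of the component values.
Combined value = 2 XOR 12 = 14.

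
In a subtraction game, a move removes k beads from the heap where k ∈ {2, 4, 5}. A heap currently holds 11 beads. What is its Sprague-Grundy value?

2

Build the Grundy sequence with g(k) = mex{g(k−s) : s ∈ {2, 4, 5}, s ≤ k}:
k:     0  1  2  3  4  5  6  7  8  9 10 11
g(k):  0  0  1  1  2  2  3  0  0  1  1  2
So g(11) = 2.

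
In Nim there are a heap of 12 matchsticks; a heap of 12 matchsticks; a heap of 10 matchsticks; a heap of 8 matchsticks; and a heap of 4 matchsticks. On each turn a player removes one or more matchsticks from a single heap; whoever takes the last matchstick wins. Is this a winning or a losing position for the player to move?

Compute the nim-sum pairwise:
12 ^ 12 = 0
0 ^ 10 = 10
10 ^ 8 = 2
2 ^ 4 = 6
The nim-sum is 6 ≠ 0, so this is an N-position: the player to move can win.

Winning position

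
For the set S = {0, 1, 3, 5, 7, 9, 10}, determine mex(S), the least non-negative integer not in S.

The values 0, 1 are all present; 2 is the first non-negative integer missing from the set.

2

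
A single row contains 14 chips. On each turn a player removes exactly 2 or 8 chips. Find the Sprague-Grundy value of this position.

Compute g(0), g(1), … for moves {2, 8}:
k:     0  1  2  3  4  5  6  7  8  9 10 11 12 13 14
g(k):  0  0  1  1  0  0  1  1  2  2  0  0  1  1  0
So g(14) = 0.

0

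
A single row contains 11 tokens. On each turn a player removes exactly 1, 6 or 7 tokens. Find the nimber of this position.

3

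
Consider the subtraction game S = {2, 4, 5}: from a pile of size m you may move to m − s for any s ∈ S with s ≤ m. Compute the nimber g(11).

2

Build the Grundy sequence with g(k) = mex{g(k−s) : s ∈ {2, 4, 5}, s ≤ k}:
k:     0  1  2  3  4  5  6  7  8  9 10 11
g(k):  0  0  1  1  2  2  3  0  0  1  1  2
So g(11) = 2.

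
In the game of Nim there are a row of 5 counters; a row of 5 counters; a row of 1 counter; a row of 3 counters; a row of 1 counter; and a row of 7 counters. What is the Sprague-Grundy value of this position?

In binary:
  101  (5)
  101  (5)
  001  (1)
  011  (3)
  001  (1)
  111  (7)
  ---
  100  (4)

4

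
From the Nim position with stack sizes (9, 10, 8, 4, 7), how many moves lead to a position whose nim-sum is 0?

3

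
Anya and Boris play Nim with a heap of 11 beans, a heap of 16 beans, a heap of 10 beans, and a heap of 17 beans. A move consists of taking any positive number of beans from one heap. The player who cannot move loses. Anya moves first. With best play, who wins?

Compute the nim-sum pairwise:
11 ^ 16 = 27
27 ^ 10 = 17
17 ^ 17 = 0
The nim-sum is 0, so this is a P-position: the player to move is in a losing position under optimal play; Anya is about to move from it and so loses — Boris wins.

Boris wins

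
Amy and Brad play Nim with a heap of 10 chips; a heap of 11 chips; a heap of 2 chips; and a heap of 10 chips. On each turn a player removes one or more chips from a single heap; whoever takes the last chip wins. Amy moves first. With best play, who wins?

Bitwise XOR of the heap sizes:
  1010  (10)
  1011  (11)
  0010  (2)
  1010  (10)
  ----
  1001  (9)
The nim-sum is 9 ≠ 0, so this is an N-position: the player to move can win; Amy has a winning move.

Amy wins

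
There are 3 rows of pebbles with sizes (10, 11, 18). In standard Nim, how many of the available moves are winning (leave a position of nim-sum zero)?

1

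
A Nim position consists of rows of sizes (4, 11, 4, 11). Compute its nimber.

0

Nim-sum: 4 ⊕ 11 ⊕ 4 ⊕ 11 = 0.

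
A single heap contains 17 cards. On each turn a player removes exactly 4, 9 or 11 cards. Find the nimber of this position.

2

Compute g(0), g(1), … for moves {4, 9, 11}:
k:     0  1  2  3  4  5  6  7  8  9 10 11 12 13 14 15 16 17
g(k):  0  0  0  0  1  1  1  1  0  2  2  2  1  3  3  0  0  2
So g(17) = 2.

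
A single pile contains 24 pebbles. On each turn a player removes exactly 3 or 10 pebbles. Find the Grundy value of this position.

1

Compute g(0), g(1), … for moves {3, 10}:
k:     0  1  2  3  4  5  6  7  8  9 10 11 12 13 14 15 16 17 18 19 20 21 22 23 24
g(k):  0  0  0  1  1  1  0  0  0  1  1  1  2  0  0  0  1  1  1  0  0  0  1  1  1
So g(24) = 1.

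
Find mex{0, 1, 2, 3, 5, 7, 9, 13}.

4

The values 0, 1, 2, 3 are all present; 4 is the first non-negative integer missing from the set.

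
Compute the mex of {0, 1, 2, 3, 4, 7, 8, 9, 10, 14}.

5

The values 0, 1, 2, 3, 4 are all present; 5 is the first non-negative integer missing from the set.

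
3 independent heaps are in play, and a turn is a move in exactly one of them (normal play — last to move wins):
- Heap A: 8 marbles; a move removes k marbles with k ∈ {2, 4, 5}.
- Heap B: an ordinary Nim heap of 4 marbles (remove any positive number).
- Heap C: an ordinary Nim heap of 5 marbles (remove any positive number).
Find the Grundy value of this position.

1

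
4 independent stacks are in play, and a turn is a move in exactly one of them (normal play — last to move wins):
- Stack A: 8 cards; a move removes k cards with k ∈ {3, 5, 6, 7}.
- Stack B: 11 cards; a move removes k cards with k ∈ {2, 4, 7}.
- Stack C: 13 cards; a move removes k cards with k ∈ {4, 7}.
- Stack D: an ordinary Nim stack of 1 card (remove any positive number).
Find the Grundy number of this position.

2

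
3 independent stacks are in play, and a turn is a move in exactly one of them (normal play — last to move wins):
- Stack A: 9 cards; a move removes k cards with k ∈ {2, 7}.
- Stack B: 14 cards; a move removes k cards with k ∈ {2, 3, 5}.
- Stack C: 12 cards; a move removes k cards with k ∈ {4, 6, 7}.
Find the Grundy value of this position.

For stack A, compute g(0), g(1), … with moves {2, 7}:
k:     0  1  2  3  4  5  6  7  8  9
g(k):  0  0  1  1  0  0  1  1  2  0
So g(9) = 0.
Grundy values for stack B (subtraction set {2, 3, 5}):
k:     0  1  2  3  4  5  6  7  8  9 10 11 12 13 14
g(k):  0  0  1  1  2  2  3  0  0  1  1  2  2  3  0
So g(14) = 0.
Build the Grundy sequence for stack C with g(k) = mex{g(k−s) : s ∈ {4, 6, 7}, s ≤ k}:
k:     0  1  2  3  4  5  6  7  8  9 10 11 12
g(k):  0  0  0  0  1  1  1  1  2  2  2  0  0
So g(12) = 0.
The value of a disjunctive sum is the nim-sum of the parts.
Combined value = 0 XOR 0 XOR 0 = 0.

0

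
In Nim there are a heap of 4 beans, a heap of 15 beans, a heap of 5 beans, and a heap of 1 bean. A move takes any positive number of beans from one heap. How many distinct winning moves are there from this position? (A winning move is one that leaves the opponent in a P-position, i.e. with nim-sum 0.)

1

Compute the nim-sum pairwise:
4 ^ 15 = 11
11 ^ 5 = 14
14 ^ 1 = 15
The overall nim-sum is X = 15. A heap of size p has a winning move iff p XOR X < p (reduce it to p XOR X).
  4: 4 XOR 15 = 11 ≥ 4 — no move.
  15: 15 XOR 15 = 0 < 15 — winning move (to 0).
  5: 5 XOR 15 = 10 ≥ 5 — no move.
  1: 1 XOR 15 = 14 ≥ 1 — no move.
That gives 1 winning move.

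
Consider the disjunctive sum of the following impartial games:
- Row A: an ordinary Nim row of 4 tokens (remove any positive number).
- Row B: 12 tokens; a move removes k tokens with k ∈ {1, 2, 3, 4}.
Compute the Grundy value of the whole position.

6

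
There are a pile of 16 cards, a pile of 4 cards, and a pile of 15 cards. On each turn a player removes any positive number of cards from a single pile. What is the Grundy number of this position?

Compute the nim-sum pairwise:
16 ⊕ 4 = 20
20 ⊕ 15 = 27

27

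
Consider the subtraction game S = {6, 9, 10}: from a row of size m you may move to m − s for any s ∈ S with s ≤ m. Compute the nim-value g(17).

0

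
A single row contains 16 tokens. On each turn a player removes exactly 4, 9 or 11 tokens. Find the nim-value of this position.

Compute g(0), g(1), … for moves {4, 9, 11}:
k:     0  1  2  3  4  5  6  7  8  9 10 11 12 13 14 15 16
g(k):  0  0  0  0  1  1  1  1  0  2  2  2  1  3  3  0  0
So g(16) = 0.

0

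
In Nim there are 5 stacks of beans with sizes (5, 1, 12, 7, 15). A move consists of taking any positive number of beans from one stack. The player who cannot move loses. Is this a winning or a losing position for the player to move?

Nim-sum: 5 ⊕ 1 ⊕ 12 ⊕ 7 ⊕ 15 = 0.
The nim-sum is 0, so this is a P-position: the player to move is in a losing position under optimal play.

Losing position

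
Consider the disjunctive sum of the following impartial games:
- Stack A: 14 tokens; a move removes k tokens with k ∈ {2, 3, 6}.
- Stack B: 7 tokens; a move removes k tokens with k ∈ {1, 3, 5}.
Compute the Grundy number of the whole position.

1

Grundy values for stack A (subtraction set {2, 3, 6}):
g(0) = mex{} = 0
g(1) = mex{} = 0
g(2) = mex{0} = 1
g(3) = mex{0} = 1
g(4) = mex{0,1} = 2
g(5) = mex{1} = 0
g(6) = mex{0,1,2} = 3
g(7) = mex{0,2} = 1
g(8) = mex{0,1,3} = 2
g(9) = mex{1,3} = 0
g(10) = mex{1,2} = 0
g(11) = mex{0,2} = 1
g(12) = mex{0,3} = 1
g(13) = mex{0,1} = 2
g(14) = mex{1,2} = 0
So g(14) = 0.
For stack B, compute g(0), g(1), … with moves {1, 3, 5}:
k:     0  1  2  3  4  5  6  7
g(k):  0  1  0  1  0  1  0  1
So g(7) = 1.
By the Sprague-Grundy theorem, the Grundy value of a sum of independent games is the XOR of the component values.
Combined value = 0 XOR 1 = 1.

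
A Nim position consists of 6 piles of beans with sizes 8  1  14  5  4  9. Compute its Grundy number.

15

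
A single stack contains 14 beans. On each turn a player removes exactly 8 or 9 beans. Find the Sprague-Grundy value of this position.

1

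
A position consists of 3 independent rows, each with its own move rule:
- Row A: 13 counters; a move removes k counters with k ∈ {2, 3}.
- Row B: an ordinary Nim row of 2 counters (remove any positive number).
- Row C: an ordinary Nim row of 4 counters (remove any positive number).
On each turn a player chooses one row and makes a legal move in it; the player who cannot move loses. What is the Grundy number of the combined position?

For row A, compute g(0), g(1), … with moves {2, 3}:
g(0) = mex{} = 0
g(1) = mex{} = 0
g(2) = mex{0} = 1
g(3) = mex{0} = 1
g(4) = mex{0,1} = 2
g(5) = mex{1} = 0
g(6) = mex{1,2} = 0
g(7) = mex{0,2} = 1
g(8) = mex{0} = 1
g(9) = mex{0,1} = 2
g(10) = mex{1} = 0
g(11) = mex{1,2} = 0
g(12) = mex{0,2} = 1
g(13) = mex{0} = 1
So g(13) = 1.
Row B is a plain Nim row of size 2, so its Grundy value is 2.
Row C is a plain Nim row of size 4, so its Grundy value is 4.
The value of a disjunctive sum is the nim-sum of the parts.
Combined value = 1 XOR 2 XOR 4 = 7.

7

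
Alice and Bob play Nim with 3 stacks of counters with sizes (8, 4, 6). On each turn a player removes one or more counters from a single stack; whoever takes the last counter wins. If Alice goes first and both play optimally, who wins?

Compute the nim-sum pairwise:
8 XOR 4 = 12
12 XOR 6 = 10
The nim-sum is 10 ≠ 0, so this is an N-position: the player to move can win; Alice has a winning move.

Alice wins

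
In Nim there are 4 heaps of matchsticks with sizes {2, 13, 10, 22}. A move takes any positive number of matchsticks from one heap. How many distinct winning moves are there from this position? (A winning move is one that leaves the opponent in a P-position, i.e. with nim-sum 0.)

1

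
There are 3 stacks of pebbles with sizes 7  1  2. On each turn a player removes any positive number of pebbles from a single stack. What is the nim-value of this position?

Write each in binary and XOR column by column:
  111  (7)
  001  (1)
  010  (2)
  ---
  100  (4)

4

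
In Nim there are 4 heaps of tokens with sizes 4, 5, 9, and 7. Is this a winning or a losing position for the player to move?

Compute the nim-sum pairwise:
4 XOR 5 = 1
1 XOR 9 = 8
8 XOR 7 = 15
The nim-sum is 15 ≠ 0, so this is an N-position: the player to move can win.

Winning position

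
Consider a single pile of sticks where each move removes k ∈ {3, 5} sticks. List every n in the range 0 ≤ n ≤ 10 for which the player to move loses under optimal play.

Compute g(0), g(1), … for moves {3, 5}:
k:     0  1  2  3  4  5  6  7  8  9 10
g(k):  0  0  0  1  1  1  2  2  0  0  0
The P-positions (g = 0) in 0..10 are 0, 1, 2, 8, 9, 10.

0, 1, 2, 8, 9, 10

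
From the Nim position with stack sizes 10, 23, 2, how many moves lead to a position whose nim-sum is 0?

1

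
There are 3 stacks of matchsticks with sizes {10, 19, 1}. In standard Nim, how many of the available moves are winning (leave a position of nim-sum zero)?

Nim-sum: 10 ⊕ 19 ⊕ 1 = 24.
The overall nim-sum is X = 24. A stack of size p has a winning move iff p XOR X < p (reduce it to p XOR X).
  10: 10 XOR 24 = 18 ≥ 10 — no move.
  19: 19 XOR 24 = 11 < 19 — winning move (to 11).
  1: 1 XOR 24 = 25 ≥ 1 — no move.
That gives 1 winning move.

1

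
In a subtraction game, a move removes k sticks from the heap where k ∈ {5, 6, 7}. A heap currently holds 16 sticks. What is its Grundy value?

Compute g(0), g(1), … for moves {5, 6, 7}:
k:     0  1  2  3  4  5  6  7  8  9 10 11 12 13 14 15 16
g(k):  0  0  0  0  0  1  1  1  1  1  2  2  0  0  0  0  0
So g(16) = 0.

0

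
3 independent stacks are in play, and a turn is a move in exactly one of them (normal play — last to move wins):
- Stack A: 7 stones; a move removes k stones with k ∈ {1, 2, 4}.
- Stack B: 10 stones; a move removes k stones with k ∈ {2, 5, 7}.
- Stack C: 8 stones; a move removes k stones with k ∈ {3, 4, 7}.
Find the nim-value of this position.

3

Grundy values for stack A (subtraction set {1, 2, 4}):
g(0) = mex{} = 0
g(1) = mex{0} = 1
g(2) = mex{0,1} = 2
g(3) = mex{1,2} = 0
g(4) = mex{0,2} = 1
g(5) = mex{0,1} = 2
g(6) = mex{1,2} = 0
g(7) = mex{0,2} = 1
So g(7) = 1.
Build the Grundy sequence for stack B with g(k) = mex{g(k−s) : s ∈ {2, 5, 7}, s ≤ k}:
k:     0  1  2  3  4  5  6  7  8  9 10
g(k):  0  0  1  1  0  2  1  3  2  2  0
So g(10) = 0.
Build the Grundy sequence for stack C with g(k) = mex{g(k−s) : s ∈ {3, 4, 7}, s ≤ k}:
k:     0  1  2  3  4  5  6  7  8
g(k):  0  0  0  1  1  1  2  2  2
So g(8) = 2.
By the Sprague-Grundy theorem, the Grundy value of a sum of independent games is the XOR of the component values.
Combined value = 1 ⊕ 0 ⊕ 2 = 3.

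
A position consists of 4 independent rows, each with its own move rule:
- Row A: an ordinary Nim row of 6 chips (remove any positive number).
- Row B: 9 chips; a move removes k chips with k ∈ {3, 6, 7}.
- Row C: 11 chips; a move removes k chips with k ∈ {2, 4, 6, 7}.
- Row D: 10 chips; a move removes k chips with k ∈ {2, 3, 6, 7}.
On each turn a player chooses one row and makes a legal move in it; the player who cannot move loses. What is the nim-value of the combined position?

Row A is a plain Nim row of size 6, so its Grundy value is 6.
For row B, compute g(0), g(1), … with moves {3, 6, 7}:
g(0) = mex{} = 0
g(1) = mex{} = 0
g(2) = mex{} = 0
g(3) = mex{0} = 1
g(4) = mex{0} = 1
g(5) = mex{0} = 1
g(6) = mex{0,1} = 2
g(7) = mex{0,1} = 2
g(8) = mex{0,1} = 2
g(9) = mex{0,1,2} = 3
So g(9) = 3.
Grundy values for row C (subtraction set {2, 4, 6, 7}):
k:     0  1  2  3  4  5  6  7  8  9 10 11
g(k):  0  0  1  1  2  2  3  3  4  0  0  1
So g(11) = 1.
Build the Grundy sequence for row D with g(k) = mex{g(k−s) : s ∈ {2, 3, 6, 7}, s ≤ k}:
k:     0  1  2  3  4  5  6  7  8  9 10
g(k):  0  0  1  1  2  0  3  1  2  0  0
So g(10) = 0.
The value of a disjunctive sum is the nim-sum of the parts.
Combined value = 6 XOR 3 XOR 1 XOR 0 = 4.

4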